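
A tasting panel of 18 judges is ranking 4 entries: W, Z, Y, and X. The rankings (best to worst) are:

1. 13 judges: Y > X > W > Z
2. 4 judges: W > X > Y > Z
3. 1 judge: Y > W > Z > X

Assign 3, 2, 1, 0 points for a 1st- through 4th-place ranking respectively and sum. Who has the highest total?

Y

W: 13·1 + 4·3 + 1·2 = 27
Z: 13·0 + 4·0 + 1·1 = 1
Y: 13·3 + 4·1 + 1·3 = 46
X: 13·2 + 4·2 + 1·0 = 34
Y has the highest Borda score (46).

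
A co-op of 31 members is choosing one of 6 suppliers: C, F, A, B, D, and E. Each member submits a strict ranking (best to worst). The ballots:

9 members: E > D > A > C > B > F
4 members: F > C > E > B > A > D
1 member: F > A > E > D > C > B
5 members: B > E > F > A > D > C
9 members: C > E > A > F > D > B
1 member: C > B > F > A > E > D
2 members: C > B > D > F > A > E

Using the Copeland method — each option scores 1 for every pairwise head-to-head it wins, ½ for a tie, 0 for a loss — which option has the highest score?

C

C: beats F, A, B, D, and E → score 5.
F: beats D; loses to C, A, B, and E → score 1.
A: beats F, B, and D; loses to C and E → score 3.
B: beats F; loses to C, A, D, and E → score 1.
D: beats B; loses to C, F, A, and E → score 1.
E: beats F, A, B, and D; loses to C → score 4.
C has the best pairwise record.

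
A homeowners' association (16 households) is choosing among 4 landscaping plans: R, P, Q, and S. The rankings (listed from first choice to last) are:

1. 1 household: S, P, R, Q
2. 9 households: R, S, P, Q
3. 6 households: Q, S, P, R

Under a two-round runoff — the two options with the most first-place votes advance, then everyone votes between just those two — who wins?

Round 1 first-place votes: R 9, P 0, Q 6, S 1.
R and Q advance.
Runoff: R is preferred to Q by 10 voters; Q by 6.
R wins the runoff.

R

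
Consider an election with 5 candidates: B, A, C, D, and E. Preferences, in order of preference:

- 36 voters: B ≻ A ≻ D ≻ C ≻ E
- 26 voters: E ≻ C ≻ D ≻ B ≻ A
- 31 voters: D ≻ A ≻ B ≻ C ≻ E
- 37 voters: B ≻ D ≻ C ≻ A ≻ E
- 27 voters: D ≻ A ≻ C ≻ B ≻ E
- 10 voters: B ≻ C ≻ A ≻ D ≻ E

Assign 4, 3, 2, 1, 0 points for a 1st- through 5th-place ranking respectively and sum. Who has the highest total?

D

B: 36·4 + 26·1 + 31·2 + 37·4 + 27·1 + 10·4 = 447
A: 36·3 + 26·0 + 31·3 + 37·1 + 27·3 + 10·2 = 339
C: 36·1 + 26·3 + 31·1 + 37·2 + 27·2 + 10·3 = 303
D: 36·2 + 26·2 + 31·4 + 37·3 + 27·4 + 10·1 = 477
E: 36·0 + 26·4 + 31·0 + 37·0 + 27·0 + 10·0 = 104
D has the highest Borda score (477).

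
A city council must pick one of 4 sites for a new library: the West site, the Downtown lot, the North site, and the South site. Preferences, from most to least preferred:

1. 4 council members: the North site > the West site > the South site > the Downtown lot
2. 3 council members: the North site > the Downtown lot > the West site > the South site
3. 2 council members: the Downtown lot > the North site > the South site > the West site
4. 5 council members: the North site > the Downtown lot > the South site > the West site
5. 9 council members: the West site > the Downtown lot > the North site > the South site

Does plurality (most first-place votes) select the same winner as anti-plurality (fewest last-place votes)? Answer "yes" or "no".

yes

Plurality — first-place votes: the West site 9, the Downtown lot 2, the North site 12, the South site 0. Winner: the North site.
Anti-plurality — last-place votes: the West site 7, the Downtown lot 4, the North site 0, the South site 12. Winner: the North site.
The two methods agree.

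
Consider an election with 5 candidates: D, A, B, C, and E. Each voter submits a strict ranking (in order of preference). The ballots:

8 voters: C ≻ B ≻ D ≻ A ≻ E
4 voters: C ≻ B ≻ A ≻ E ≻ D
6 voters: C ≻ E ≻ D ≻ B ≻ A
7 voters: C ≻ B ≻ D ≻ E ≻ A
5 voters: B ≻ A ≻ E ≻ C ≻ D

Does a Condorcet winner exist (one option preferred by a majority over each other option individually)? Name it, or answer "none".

C vs D: 30–0 for C.
C vs A: 25–5 for C.
C vs B: 25–5 for C.
C vs E: 25–5 for C.
C beats every other option head-to-head.

C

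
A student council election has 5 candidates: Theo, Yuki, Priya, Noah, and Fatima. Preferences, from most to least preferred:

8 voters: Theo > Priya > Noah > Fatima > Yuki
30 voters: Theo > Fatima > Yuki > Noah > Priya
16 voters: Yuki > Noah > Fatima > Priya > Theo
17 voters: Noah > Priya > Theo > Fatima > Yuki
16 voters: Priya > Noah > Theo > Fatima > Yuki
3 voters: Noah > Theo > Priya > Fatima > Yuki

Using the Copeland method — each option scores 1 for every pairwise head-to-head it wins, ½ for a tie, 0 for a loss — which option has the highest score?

Noah

Theo: beats Yuki and Fatima; loses to Priya and Noah → score 2.
Yuki: beats Priya and Noah; loses to Theo and Fatima → score 2.
Priya: beats Theo; loses to Yuki, Noah, and Fatima → score 1.
Noah: beats Theo, Priya, and Fatima; loses to Yuki → score 3.
Fatima: beats Yuki and Priya; loses to Theo and Noah → score 2.
Noah has the best pairwise record.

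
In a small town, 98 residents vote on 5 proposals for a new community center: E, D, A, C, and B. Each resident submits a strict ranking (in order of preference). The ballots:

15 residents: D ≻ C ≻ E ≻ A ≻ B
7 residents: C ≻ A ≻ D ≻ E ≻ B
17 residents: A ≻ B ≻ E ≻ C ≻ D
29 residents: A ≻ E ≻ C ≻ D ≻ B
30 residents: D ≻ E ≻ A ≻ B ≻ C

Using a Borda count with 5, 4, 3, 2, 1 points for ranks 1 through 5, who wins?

E: 15·3 + 7·2 + 17·3 + 29·4 + 30·4 = 346
D: 15·5 + 7·3 + 17·1 + 29·2 + 30·5 = 321
A: 15·2 + 7·4 + 17·5 + 29·5 + 30·3 = 378
C: 15·4 + 7·5 + 17·2 + 29·3 + 30·1 = 246
B: 15·1 + 7·1 + 17·4 + 29·1 + 30·2 = 179
A has the highest Borda score (378).

A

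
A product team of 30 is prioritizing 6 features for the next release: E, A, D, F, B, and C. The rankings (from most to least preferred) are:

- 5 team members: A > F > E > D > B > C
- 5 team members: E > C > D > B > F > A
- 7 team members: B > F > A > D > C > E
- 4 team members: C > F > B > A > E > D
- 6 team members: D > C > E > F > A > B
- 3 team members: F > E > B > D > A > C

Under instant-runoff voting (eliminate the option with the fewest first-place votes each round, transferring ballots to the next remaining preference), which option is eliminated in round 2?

Round 1: E 5, A 5, D 6, F 3, B 7, C 4. Eliminate F.
Round 2: E 8, A 5, D 6, B 7, C 4. Eliminate C.

C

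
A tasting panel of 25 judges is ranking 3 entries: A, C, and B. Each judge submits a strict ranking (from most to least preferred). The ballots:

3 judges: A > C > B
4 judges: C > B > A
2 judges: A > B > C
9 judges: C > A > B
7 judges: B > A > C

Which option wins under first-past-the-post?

First-place votes: A 5, C 13, B 7.
C has the most first-place votes.

C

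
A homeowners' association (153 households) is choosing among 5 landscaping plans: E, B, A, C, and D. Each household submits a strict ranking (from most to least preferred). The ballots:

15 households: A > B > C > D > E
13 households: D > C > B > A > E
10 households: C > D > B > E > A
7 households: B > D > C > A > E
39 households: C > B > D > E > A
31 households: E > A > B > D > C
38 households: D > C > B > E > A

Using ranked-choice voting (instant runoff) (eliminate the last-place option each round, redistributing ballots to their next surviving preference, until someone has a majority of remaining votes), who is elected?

D

Round 1: E 31, B 7, A 15, C 49, D 51. Eliminate B.
Round 2: E 31, A 15, C 49, D 58. Eliminate A.
Round 3: E 31, C 64, D 58. Eliminate E.
Round 4: C 64, D 89. D has a majority.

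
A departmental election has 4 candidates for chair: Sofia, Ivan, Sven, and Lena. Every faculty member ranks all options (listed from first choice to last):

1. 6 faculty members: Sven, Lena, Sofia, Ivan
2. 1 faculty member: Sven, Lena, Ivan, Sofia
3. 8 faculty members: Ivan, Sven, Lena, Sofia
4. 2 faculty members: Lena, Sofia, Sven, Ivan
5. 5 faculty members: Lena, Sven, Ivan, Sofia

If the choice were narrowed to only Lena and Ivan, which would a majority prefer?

Lena

Voters preferring Lena to Ivan: 14; preferring Ivan to Lena: 8.
Lena wins the head-to-head.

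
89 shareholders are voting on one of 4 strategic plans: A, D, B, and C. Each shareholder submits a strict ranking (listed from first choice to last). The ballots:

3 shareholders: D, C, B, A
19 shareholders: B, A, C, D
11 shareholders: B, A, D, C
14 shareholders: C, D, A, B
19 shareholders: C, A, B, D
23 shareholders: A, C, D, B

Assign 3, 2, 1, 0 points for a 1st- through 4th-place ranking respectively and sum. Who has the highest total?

A

A: 3·0 + 19·2 + 11·2 + 14·1 + 19·2 + 23·3 = 181
D: 3·3 + 19·0 + 11·1 + 14·2 + 19·0 + 23·1 = 71
B: 3·1 + 19·3 + 11·3 + 14·0 + 19·1 + 23·0 = 112
C: 3·2 + 19·1 + 11·0 + 14·3 + 19·3 + 23·2 = 170
A has the highest Borda score (181).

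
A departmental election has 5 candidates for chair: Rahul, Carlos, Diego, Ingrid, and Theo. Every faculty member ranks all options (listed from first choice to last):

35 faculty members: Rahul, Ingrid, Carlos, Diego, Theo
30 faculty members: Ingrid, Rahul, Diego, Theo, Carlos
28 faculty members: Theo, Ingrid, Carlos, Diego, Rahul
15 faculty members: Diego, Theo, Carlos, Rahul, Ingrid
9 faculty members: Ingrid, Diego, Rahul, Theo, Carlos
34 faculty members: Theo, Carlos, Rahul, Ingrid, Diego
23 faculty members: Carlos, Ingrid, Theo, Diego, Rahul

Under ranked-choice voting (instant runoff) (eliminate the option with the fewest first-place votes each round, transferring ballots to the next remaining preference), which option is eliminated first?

Diego

Round 1: Rahul 35, Carlos 23, Diego 15, Ingrid 39, Theo 62. Eliminate Diego.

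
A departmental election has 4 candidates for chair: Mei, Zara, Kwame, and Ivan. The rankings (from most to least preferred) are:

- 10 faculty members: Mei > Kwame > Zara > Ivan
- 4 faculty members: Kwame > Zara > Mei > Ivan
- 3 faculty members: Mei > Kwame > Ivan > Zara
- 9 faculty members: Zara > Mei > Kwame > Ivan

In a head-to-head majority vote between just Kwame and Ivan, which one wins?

Kwame

Voters preferring Kwame to Ivan: 26; preferring Ivan to Kwame: 0.
Kwame wins the head-to-head.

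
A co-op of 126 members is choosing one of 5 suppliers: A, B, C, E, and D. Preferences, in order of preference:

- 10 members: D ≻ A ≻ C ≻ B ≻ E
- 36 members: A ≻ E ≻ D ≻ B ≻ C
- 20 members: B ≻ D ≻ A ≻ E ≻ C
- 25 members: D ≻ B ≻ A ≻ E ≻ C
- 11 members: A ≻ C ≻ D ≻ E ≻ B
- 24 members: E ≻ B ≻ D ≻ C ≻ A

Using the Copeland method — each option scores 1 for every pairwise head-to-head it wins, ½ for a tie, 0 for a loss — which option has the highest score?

D

A: beats C and E; loses to B and D → score 2.
B: beats A and C; loses to E and D → score 2.
C: loses to A, B, E, and D → score 0.
E: beats B and C; loses to A and D → score 2.
D: beats A, B, C, and E → score 4.
D has the best pairwise record.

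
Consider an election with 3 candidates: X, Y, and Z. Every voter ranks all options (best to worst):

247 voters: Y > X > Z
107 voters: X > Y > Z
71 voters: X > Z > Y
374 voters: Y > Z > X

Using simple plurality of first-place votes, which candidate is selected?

Y

First-place votes: X 178, Y 621, Z 0.
Y has the most first-place votes.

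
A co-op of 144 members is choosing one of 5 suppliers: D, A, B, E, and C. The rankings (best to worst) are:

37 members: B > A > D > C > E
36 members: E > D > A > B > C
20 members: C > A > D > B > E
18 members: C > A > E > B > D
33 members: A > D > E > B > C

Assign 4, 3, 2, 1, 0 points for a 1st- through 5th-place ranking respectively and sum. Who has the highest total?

A

D: 37·2 + 36·3 + 20·2 + 18·0 + 33·3 = 321
A: 37·3 + 36·2 + 20·3 + 18·3 + 33·4 = 429
B: 37·4 + 36·1 + 20·1 + 18·1 + 33·1 = 255
E: 37·0 + 36·4 + 20·0 + 18·2 + 33·2 = 246
C: 37·1 + 36·0 + 20·4 + 18·4 + 33·0 = 189
A has the highest Borda score (429).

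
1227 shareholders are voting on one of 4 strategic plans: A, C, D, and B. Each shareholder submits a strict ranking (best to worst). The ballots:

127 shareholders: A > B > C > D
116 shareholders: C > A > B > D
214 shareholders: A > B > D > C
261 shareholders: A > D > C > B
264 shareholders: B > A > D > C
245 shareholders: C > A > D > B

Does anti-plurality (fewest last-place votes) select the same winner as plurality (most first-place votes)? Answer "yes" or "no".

yes

Anti-plurality — last-place votes: A 0, C 478, D 243, B 506. Winner: A.
Plurality — first-place votes: A 602, C 361, D 0, B 264. Winner: A.
The two methods agree.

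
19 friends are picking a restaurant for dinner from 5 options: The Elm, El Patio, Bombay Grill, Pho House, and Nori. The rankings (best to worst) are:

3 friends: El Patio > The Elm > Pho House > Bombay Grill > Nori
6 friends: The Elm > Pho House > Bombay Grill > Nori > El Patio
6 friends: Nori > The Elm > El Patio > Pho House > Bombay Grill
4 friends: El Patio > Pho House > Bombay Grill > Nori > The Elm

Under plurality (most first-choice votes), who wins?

First-place votes: The Elm 6, El Patio 7, Bombay Grill 0, Pho House 0, Nori 6.
El Patio has the most first-place votes.

El Patio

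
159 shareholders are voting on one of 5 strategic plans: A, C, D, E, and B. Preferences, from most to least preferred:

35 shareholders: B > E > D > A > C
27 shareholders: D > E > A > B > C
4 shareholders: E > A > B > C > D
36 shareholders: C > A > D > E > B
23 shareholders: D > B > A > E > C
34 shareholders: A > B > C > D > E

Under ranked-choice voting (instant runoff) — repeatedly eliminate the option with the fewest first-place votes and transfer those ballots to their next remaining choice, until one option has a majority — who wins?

D

Round 1: A 34, C 36, D 50, E 4, B 35. Eliminate E.
Round 2: A 38, C 36, D 50, B 35. Eliminate B.
Round 3: A 38, C 36, D 85. D has a majority.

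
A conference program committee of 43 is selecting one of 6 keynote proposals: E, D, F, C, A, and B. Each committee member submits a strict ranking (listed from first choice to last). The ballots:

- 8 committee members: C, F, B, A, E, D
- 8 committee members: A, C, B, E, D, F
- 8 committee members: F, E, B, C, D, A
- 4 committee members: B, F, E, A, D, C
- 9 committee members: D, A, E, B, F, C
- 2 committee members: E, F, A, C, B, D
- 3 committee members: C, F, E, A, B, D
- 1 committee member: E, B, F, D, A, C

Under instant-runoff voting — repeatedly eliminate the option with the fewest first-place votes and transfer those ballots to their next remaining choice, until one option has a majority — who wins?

F

Round 1: E 3, D 9, F 8, C 11, A 8, B 4. Eliminate E.
Round 2: D 9, F 10, C 11, A 8, B 5. Eliminate B.
Round 3: D 9, F 15, C 11, A 8. Eliminate A.
Round 4: D 9, F 15, C 19. Eliminate D.
Round 5: F 24, C 19. F has a majority.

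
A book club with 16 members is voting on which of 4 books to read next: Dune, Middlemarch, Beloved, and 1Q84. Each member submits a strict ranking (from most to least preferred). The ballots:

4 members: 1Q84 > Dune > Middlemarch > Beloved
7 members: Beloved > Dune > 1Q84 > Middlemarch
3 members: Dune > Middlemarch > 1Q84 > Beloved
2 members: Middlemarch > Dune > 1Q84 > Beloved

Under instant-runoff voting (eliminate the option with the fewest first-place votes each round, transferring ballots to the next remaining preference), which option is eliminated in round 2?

Round 1: Dune 3, Middlemarch 2, Beloved 7, 1Q84 4. Eliminate Middlemarch.
Round 2: Dune 5, Beloved 7, 1Q84 4. Eliminate 1Q84.

1Q84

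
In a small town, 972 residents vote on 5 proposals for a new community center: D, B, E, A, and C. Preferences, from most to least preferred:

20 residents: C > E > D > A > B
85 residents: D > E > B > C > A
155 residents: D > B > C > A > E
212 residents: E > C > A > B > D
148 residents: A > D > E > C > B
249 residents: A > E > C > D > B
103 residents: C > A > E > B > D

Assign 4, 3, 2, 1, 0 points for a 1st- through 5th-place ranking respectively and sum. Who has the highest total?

A

D: 20·2 + 85·4 + 155·4 + 212·0 + 148·3 + 249·1 + 103·0 = 1693
B: 20·0 + 85·2 + 155·3 + 212·1 + 148·0 + 249·0 + 103·1 = 950
E: 20·3 + 85·3 + 155·0 + 212·4 + 148·2 + 249·3 + 103·2 = 2412
A: 20·1 + 85·0 + 155·1 + 212·2 + 148·4 + 249·4 + 103·3 = 2496
C: 20·4 + 85·1 + 155·2 + 212·3 + 148·1 + 249·2 + 103·4 = 2169
A has the highest Borda score (2496).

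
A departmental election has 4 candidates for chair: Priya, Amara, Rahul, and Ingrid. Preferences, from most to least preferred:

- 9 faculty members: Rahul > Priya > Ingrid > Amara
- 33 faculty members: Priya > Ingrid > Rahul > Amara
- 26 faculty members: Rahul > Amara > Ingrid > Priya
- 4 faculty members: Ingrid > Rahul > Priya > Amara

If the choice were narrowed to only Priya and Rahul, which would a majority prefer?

Voters preferring Priya to Rahul: 33; preferring Rahul to Priya: 39.
Rahul wins the head-to-head.

Rahul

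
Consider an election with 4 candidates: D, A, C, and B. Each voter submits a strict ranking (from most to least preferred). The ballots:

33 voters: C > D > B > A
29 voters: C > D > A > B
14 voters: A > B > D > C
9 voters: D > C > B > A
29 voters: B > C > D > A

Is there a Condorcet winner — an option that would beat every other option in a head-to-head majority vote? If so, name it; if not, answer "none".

C vs D: 91–23 for C.
C vs A: 100–14 for C.
C vs B: 71–43 for C.
C beats every other option head-to-head.

C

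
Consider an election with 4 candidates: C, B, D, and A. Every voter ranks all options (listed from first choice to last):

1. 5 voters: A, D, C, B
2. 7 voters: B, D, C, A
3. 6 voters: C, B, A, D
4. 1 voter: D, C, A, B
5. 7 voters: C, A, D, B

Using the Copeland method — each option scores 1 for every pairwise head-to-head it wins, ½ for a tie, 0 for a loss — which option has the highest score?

C: beats B and A; ties D → score 2.5.
B: ties D and A; loses to C → score 1.
D: ties C and B; loses to A → score 1.
A: beats D; ties B; loses to C → score 1.5.
C has the best pairwise record.

C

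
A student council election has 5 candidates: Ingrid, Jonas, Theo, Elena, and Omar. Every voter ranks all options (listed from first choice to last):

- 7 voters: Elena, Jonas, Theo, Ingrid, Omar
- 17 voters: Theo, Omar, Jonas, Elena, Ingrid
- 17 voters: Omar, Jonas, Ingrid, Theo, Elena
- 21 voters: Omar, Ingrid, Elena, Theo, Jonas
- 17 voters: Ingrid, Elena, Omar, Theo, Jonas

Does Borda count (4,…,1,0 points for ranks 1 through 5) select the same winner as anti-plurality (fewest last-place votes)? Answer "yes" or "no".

Borda — scores: Ingrid 172, Jonas 106, Theo 137, Elena 138, Omar 237. Winner: Omar.
Anti-plurality — last-place votes: Ingrid 17, Jonas 38, Theo 0, Elena 17, Omar 7. Winner: Theo.
The two methods disagree.

no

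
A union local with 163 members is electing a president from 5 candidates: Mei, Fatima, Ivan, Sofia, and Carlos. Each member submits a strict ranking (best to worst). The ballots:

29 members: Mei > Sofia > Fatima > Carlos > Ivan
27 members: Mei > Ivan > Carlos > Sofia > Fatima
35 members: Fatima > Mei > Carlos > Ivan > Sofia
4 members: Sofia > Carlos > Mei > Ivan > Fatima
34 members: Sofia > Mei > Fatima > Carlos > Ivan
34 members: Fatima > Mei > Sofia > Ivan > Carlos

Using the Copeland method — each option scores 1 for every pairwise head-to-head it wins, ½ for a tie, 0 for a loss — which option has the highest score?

Mei

Mei: beats Fatima, Ivan, Sofia, and Carlos → score 4.
Fatima: beats Ivan and Carlos; loses to Mei and Sofia → score 2.
Ivan: loses to Mei, Fatima, Sofia, and Carlos → score 0.
Sofia: beats Fatima, Ivan, and Carlos; loses to Mei → score 3.
Carlos: beats Ivan; loses to Mei, Fatima, and Sofia → score 1.
Mei has the best pairwise record.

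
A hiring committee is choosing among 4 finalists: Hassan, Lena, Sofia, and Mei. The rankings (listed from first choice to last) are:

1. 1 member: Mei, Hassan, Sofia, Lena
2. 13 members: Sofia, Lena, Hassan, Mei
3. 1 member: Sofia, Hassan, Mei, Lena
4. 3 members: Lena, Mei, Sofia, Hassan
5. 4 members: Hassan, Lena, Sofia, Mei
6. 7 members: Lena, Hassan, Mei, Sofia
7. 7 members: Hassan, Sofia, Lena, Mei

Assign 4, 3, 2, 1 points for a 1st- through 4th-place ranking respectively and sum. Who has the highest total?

Lena

Hassan: 1·3 + 13·2 + 1·3 + 3·1 + 4·4 + 7·3 + 7·4 = 100
Lena: 1·1 + 13·3 + 1·1 + 3·4 + 4·3 + 7·4 + 7·2 = 107
Sofia: 1·2 + 13·4 + 1·4 + 3·2 + 4·2 + 7·1 + 7·3 = 100
Mei: 1·4 + 13·1 + 1·2 + 3·3 + 4·1 + 7·2 + 7·1 = 53
Lena has the highest Borda score (107).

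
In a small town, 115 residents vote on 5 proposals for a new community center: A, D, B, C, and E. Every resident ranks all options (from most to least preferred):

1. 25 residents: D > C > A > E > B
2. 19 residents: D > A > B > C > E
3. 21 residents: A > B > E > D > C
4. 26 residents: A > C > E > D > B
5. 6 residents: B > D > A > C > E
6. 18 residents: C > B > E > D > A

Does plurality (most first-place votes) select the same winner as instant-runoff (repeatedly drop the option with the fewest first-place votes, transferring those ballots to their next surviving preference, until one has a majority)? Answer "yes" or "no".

no

Plurality — first-place votes: A 47, D 44, B 6, C 18, E 0. Winner: A.
Instant-runoff — R1 A 47, D 44, B 6, C 18, E 0 (E out); R2 A 47, D 44, B 6, C 18 (B out); R3 A 47, D 50, C 18 (C out); R4 A 47, D 68 (D winner). Winner: D.
The two methods disagree.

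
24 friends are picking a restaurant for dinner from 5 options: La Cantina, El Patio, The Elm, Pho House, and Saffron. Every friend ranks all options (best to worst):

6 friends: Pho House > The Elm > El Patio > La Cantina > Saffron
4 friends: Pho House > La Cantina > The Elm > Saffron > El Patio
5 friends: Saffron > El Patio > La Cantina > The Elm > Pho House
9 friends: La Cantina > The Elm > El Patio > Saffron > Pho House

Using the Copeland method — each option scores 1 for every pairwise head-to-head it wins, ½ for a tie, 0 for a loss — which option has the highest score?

La Cantina

La Cantina: beats El Patio, The Elm, Pho House, and Saffron → score 4.
El Patio: beats Pho House and Saffron; loses to La Cantina and The Elm → score 2.
The Elm: beats El Patio, Pho House, and Saffron; loses to La Cantina → score 3.
Pho House: loses to La Cantina, El Patio, The Elm, and Saffron → score 0.
Saffron: beats Pho House; loses to La Cantina, El Patio, and The Elm → score 1.
La Cantina has the best pairwise record.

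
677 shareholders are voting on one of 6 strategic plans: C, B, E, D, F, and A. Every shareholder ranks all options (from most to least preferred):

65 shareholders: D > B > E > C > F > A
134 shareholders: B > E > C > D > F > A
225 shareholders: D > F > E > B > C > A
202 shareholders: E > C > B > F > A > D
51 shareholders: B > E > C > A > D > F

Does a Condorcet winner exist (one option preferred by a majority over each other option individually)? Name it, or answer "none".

E

E vs C: 677–0 for E.
E vs B: 427–250 for E.
E vs D: 387–290 for E.
E vs F: 452–225 for E.
E vs A: 677–0 for E.
E beats every other option head-to-head.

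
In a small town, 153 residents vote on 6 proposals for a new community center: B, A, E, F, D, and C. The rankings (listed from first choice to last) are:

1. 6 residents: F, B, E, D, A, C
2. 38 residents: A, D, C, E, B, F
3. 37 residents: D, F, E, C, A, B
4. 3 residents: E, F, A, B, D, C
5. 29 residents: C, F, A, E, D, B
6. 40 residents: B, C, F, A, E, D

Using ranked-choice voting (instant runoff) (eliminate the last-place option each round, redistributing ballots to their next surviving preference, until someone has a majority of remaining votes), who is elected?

Round 1: B 40, A 38, E 3, F 6, D 37, C 29. Eliminate E.
Round 2: B 40, A 38, F 9, D 37, C 29. Eliminate F.
Round 3: B 46, A 41, D 37, C 29. Eliminate C.
Round 4: B 46, A 70, D 37. Eliminate D.
Round 5: B 46, A 107. A has a majority.

A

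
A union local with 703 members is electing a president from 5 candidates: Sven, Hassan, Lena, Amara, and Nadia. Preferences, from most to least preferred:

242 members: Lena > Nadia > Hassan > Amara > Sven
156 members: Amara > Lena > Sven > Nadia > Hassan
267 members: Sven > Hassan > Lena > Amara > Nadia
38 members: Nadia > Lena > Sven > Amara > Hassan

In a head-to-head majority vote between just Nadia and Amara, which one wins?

Voters preferring Nadia to Amara: 280; preferring Amara to Nadia: 423.
Amara wins the head-to-head.

Amara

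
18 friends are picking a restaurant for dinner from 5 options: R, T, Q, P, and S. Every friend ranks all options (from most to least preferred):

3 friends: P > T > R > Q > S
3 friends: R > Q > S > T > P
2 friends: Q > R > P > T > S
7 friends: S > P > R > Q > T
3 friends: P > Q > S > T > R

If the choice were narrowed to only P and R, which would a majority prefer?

P

Voters preferring P to R: 13; preferring R to P: 5.
P wins the head-to-head.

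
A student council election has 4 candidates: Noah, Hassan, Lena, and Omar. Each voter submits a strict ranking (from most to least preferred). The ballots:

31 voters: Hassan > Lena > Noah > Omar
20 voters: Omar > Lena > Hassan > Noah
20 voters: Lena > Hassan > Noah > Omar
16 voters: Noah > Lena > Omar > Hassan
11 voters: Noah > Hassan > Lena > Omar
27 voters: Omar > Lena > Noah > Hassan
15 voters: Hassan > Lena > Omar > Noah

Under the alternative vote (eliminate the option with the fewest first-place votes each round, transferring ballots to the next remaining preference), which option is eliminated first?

Lena

Round 1: Noah 27, Hassan 46, Lena 20, Omar 47. Eliminate Lena.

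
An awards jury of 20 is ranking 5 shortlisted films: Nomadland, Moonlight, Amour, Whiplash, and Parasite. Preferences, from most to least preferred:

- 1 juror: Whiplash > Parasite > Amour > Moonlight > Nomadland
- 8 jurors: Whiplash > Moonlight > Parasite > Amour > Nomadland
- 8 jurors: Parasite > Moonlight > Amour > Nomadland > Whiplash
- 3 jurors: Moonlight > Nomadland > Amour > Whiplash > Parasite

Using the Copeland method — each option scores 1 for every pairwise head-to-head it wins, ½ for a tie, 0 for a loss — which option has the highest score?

Nomadland: beats Whiplash; loses to Moonlight, Amour, and Parasite → score 1.
Moonlight: beats Nomadland, Amour, Whiplash, and Parasite → score 4.
Amour: beats Nomadland and Whiplash; loses to Moonlight and Parasite → score 2.
Whiplash: beats Parasite; loses to Nomadland, Moonlight, and Amour → score 1.
Parasite: beats Nomadland and Amour; loses to Moonlight and Whiplash → score 2.
Moonlight has the best pairwise record.

Moonlight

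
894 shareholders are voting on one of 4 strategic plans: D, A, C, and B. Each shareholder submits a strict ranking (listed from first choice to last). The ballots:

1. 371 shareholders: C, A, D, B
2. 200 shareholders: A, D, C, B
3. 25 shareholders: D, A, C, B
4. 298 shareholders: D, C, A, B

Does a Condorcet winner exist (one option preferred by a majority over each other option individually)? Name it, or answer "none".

Checking pairwise contests:
A beats D 571–323.
C beats A 669–225.
D beats C 523–371.
D beats B 894–0.
Every option loses at least one head-to-head, so there is no Condorcet winner.

none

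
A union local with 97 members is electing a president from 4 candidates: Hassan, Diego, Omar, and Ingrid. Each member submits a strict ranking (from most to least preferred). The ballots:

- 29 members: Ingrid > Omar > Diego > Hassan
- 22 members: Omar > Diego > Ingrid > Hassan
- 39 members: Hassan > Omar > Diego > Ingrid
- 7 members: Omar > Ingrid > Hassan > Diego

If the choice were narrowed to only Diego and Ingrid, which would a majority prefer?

Diego

Voters preferring Diego to Ingrid: 61; preferring Ingrid to Diego: 36.
Diego wins the head-to-head.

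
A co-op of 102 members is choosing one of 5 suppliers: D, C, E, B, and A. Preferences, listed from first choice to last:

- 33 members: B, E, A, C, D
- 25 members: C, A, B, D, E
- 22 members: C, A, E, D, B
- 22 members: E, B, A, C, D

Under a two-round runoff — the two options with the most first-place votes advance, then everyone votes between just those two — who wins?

Round 1 first-place votes: D 0, C 47, E 22, B 33, A 0.
C and B advance.
Runoff: C is preferred to B by 47 voters; B by 55.
B wins the runoff.

B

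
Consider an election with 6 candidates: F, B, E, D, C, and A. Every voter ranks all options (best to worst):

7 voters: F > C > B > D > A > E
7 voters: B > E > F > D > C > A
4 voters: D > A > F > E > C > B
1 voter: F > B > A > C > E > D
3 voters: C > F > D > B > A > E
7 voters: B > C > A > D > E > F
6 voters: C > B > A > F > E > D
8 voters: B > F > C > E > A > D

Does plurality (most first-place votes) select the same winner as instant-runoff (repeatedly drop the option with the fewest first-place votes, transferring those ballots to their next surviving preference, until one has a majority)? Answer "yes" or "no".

Plurality — first-place votes: F 8, B 22, E 0, D 4, C 9, A 0. Winner: B.
Instant-runoff — R1 F 8, B 22, E 0, D 4, C 9, A 0 (B winner). Winner: B.
The two methods agree.

yes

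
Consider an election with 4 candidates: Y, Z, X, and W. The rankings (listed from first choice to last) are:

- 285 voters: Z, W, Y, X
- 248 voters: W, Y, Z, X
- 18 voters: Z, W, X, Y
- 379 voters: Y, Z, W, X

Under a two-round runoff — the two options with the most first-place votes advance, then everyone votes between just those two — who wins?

Round 1 first-place votes: Y 379, Z 303, X 0, W 248.
Y and Z advance.
Runoff: Y is preferred to Z by 627 voters; Z by 303.
Y wins the runoff.

Y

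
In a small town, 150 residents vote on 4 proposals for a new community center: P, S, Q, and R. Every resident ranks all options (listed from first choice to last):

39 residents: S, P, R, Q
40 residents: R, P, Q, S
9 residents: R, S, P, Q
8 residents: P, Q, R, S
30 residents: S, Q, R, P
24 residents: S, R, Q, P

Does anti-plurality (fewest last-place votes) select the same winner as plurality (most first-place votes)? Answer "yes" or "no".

Anti-plurality — last-place votes: P 54, S 48, Q 48, R 0. Winner: R.
Plurality — first-place votes: P 8, S 93, Q 0, R 49. Winner: S.
The two methods disagree.

no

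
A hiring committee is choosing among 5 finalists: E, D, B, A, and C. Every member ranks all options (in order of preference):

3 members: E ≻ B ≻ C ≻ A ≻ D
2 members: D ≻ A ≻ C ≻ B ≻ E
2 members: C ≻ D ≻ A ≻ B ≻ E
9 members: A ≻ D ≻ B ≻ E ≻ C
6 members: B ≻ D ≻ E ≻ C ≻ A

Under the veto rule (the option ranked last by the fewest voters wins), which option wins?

Last-place votes: E 4, D 3, B 0, A 6, C 9.
B is ranked last by the fewest voters, so B wins.

B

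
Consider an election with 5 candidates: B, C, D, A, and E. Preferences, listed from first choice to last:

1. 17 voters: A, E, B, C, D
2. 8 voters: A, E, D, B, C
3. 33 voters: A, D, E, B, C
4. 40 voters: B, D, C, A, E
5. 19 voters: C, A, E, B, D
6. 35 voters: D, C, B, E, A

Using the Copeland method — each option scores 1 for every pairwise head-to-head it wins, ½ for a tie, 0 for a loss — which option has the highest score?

B: beats C; ties D; loses to A and E → score 1.5.
C: beats A and E; loses to B and D → score 2.
D: beats C and E; ties B; loses to A → score 2.5.
A: beats B, D, and E; loses to C → score 3.
E: beats B; loses to C, D, and A → score 1.
A has the best pairwise record.

A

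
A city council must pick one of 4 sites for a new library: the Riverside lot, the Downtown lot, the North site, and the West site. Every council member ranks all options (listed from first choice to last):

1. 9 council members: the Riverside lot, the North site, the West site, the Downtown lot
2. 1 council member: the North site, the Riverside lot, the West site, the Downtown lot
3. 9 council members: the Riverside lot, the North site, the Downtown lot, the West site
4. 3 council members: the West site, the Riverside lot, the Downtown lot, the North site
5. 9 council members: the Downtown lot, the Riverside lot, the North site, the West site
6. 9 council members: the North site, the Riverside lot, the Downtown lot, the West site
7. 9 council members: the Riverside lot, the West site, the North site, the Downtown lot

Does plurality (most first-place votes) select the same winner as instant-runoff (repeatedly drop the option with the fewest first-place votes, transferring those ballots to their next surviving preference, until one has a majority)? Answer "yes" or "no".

Plurality — first-place votes: the Riverside lot 27, the Downtown lot 9, the North site 10, the West site 3. Winner: the Riverside lot.
Instant-runoff — R1 the Riverside lot 27, the Downtown lot 9, the North site 10, the West site 3 (the Riverside lot winner). Winner: the Riverside lot.
The two methods agree.

yes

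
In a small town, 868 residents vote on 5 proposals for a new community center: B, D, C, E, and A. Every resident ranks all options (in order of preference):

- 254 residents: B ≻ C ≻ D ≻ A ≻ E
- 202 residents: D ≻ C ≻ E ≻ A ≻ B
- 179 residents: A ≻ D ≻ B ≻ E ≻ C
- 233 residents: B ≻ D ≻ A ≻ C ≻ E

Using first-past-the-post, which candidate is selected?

B

First-place votes: B 487, D 202, C 0, E 0, A 179.
B has the most first-place votes.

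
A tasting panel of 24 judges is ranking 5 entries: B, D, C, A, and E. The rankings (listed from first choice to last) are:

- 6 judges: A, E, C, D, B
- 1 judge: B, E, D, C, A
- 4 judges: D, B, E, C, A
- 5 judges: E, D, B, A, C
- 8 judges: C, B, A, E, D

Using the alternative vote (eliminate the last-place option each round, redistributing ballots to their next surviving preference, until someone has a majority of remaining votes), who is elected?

Round 1: B 1, D 4, C 8, A 6, E 5. Eliminate B.
Round 2: D 4, C 8, A 6, E 6. Eliminate D.
Round 3: C 8, A 6, E 10. Eliminate A.
Round 4: C 8, E 16. E has a majority.

E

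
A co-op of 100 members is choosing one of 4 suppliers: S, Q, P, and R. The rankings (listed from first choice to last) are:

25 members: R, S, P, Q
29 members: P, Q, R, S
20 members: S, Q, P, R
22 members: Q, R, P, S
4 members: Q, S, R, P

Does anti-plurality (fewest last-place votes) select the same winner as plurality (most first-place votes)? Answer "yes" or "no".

yes

Anti-plurality — last-place votes: S 51, Q 25, P 4, R 20. Winner: P.
Plurality — first-place votes: S 20, Q 26, P 29, R 25. Winner: P.
The two methods agree.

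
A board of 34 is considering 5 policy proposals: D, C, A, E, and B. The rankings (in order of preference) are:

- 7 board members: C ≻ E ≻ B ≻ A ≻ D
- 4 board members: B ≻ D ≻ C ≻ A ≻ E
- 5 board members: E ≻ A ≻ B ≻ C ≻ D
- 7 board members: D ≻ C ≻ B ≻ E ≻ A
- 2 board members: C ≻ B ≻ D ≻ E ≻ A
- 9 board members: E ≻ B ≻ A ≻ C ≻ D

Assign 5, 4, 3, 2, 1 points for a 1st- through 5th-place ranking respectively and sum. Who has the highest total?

B

D: 7·1 + 4·4 + 5·1 + 7·5 + 2·3 + 9·1 = 78
C: 7·5 + 4·3 + 5·2 + 7·4 + 2·5 + 9·2 = 113
A: 7·2 + 4·2 + 5·4 + 7·1 + 2·1 + 9·3 = 78
E: 7·4 + 4·1 + 5·5 + 7·2 + 2·2 + 9·5 = 120
B: 7·3 + 4·5 + 5·3 + 7·3 + 2·4 + 9·4 = 121
B has the highest Borda score (121).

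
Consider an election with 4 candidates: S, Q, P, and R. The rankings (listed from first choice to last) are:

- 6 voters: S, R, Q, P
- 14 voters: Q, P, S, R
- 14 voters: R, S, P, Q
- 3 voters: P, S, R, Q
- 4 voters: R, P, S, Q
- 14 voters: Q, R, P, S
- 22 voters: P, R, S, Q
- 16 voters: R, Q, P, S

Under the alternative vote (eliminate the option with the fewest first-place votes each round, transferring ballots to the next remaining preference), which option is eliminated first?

S

Round 1: S 6, Q 28, P 25, R 34. Eliminate S.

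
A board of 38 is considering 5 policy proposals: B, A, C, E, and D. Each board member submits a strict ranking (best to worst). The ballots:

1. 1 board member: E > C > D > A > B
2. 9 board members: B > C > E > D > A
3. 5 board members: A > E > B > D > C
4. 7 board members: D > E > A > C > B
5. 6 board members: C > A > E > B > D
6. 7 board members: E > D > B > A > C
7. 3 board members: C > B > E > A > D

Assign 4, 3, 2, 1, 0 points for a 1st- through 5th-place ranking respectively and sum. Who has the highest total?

E

B: 1·0 + 9·4 + 5·2 + 7·0 + 6·1 + 7·2 + 3·3 = 75
A: 1·1 + 9·0 + 5·4 + 7·2 + 6·3 + 7·1 + 3·1 = 63
C: 1·3 + 9·3 + 5·0 + 7·1 + 6·4 + 7·0 + 3·4 = 73
E: 1·4 + 9·2 + 5·3 + 7·3 + 6·2 + 7·4 + 3·2 = 104
D: 1·2 + 9·1 + 5·1 + 7·4 + 6·0 + 7·3 + 3·0 = 65
E has the highest Borda score (104).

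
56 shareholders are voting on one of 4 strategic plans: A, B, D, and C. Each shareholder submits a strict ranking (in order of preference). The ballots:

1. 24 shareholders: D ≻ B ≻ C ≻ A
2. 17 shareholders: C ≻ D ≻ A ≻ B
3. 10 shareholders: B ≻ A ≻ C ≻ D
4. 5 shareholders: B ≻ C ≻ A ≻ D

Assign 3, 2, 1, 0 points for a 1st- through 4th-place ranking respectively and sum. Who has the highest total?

D

A: 24·0 + 17·1 + 10·2 + 5·1 = 42
B: 24·2 + 17·0 + 10·3 + 5·3 = 93
D: 24·3 + 17·2 + 10·0 + 5·0 = 106
C: 24·1 + 17·3 + 10·1 + 5·2 = 95
D has the highest Borda score (106).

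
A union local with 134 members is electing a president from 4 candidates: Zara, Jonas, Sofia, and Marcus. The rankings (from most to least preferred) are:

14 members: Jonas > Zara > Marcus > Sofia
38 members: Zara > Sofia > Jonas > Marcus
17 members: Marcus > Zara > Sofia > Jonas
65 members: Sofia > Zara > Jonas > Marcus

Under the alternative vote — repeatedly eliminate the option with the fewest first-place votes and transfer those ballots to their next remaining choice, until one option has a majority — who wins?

Round 1: Zara 38, Jonas 14, Sofia 65, Marcus 17. Eliminate Jonas.
Round 2: Zara 52, Sofia 65, Marcus 17. Eliminate Marcus.
Round 3: Zara 69, Sofia 65. Zara has a majority.

Zara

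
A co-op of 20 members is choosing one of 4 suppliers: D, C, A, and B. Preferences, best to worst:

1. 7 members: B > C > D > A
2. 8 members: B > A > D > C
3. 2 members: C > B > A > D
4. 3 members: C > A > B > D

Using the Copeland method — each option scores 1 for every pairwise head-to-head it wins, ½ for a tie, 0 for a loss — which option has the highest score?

B

D: loses to C, A, and B → score 0.
C: beats D and A; loses to B → score 2.
A: beats D; loses to C and B → score 1.
B: beats D, C, and A → score 3.
B has the best pairwise record.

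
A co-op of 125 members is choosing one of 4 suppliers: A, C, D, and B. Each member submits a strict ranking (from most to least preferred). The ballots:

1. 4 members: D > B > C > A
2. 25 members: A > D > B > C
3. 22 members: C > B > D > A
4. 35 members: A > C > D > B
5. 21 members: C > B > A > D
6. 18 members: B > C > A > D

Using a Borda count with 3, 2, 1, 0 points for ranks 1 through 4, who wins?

A: 4·0 + 25·3 + 22·0 + 35·3 + 21·1 + 18·1 = 219
C: 4·1 + 25·0 + 22·3 + 35·2 + 21·3 + 18·2 = 239
D: 4·3 + 25·2 + 22·1 + 35·1 + 21·0 + 18·0 = 119
B: 4·2 + 25·1 + 22·2 + 35·0 + 21·2 + 18·3 = 173
C has the highest Borda score (239).

C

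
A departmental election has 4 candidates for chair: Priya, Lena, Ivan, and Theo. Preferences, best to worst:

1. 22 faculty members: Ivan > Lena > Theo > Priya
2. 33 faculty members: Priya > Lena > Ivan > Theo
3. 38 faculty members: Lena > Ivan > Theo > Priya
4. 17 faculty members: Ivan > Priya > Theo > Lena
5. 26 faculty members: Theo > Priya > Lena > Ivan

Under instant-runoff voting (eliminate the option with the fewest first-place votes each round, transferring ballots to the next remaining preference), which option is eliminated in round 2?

Lena

Round 1: Priya 33, Lena 38, Ivan 39, Theo 26. Eliminate Theo.
Round 2: Priya 59, Lena 38, Ivan 39. Eliminate Lena.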